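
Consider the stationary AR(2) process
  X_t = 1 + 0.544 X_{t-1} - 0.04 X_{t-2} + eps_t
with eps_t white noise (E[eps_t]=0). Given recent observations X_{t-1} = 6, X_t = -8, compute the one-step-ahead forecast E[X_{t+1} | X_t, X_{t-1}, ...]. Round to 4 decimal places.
E[X_{t+1} \mid \mathcal F_t] = -3.5920

For an AR(p) model X_t = c + sum_i phi_i X_{t-i} + eps_t, the
one-step-ahead conditional mean is
  E[X_{t+1} | X_t, ...] = c + sum_i phi_i X_{t+1-i}.
Substitute known values:
  E[X_{t+1} | ...] = 1 + (0.544) * (-8) + (-0.04) * (6)
                   = -3.5920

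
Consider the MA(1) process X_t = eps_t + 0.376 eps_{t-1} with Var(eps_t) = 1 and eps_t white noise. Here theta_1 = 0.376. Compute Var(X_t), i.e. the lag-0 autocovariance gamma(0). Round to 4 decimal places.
\gamma(0) = 1.1414

For an MA(q) process X_t = eps_t + sum_i theta_i eps_{t-i} with
Var(eps_t) = sigma^2, the variance is
  gamma(0) = sigma^2 * (1 + sum_i theta_i^2).
  sum_i theta_i^2 = (0.376)^2 = 0.141376.
  gamma(0) = 1 * (1 + 0.141376) = 1 * 1.141376 = 1.141376, which rounds to 1.1414.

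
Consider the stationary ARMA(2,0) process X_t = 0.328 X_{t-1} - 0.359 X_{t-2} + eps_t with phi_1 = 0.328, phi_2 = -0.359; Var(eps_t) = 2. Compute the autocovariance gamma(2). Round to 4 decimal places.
\gamma(2) = -0.6822

Multiply the model equation by X_{t-k} and take expectations. With theta_0 = psi_0 = 1 and psi_j the MA(infinity) weights, this gives
  gamma(k) - sum_i phi_i gamma(k-i) = c_k,
  c_k = sigma^2 * sum_{j=k..q} theta_j psi_{j-k}   (c_k = 0 for k > q),
using gamma(-m) = gamma(m).
Pure AR (q = 0): c_0 = sigma^2 = 2, c_k = 0 for k >= 1.
Equations for k = 0, 1, 2 (AR order 2, c_2 = 0):
  (E0) gamma(0) = phi_1 gamma(1) + phi_2 gamma(2) + c_0
  (E1) gamma(1) = phi_1 gamma(0) + phi_2 gamma(1) + c_1
  (E2) gamma(2) = phi_1 gamma(1) + phi_2 gamma(0)
From (E1): gamma(1) = A gamma(0) + B with
  A = phi_1 / (1 - phi_2) = 0.328 / 1.359 = 0.241354,   B = c_1 / (1 - phi_2) = 0 / 1.359 = 0.
Insert (E2) into (E0): gamma(0) (1 - phi_2^2) = phi_1 (1 + phi_2) gamma(1) + c_0.
  phi_1 (1 + phi_2) = (0.328)(0.641) = 0.210248,   1 - phi_2^2 = 0.871119.
Replace gamma(1) by A gamma(0) + B and collect gamma(0):
  gamma(0) [0.871119 - (0.210248)(0.241354)] = c_0 = 2
  gamma(0) * 0.820375 = 2
  gamma(0) = 2 / 0.820375 = 2.43791.
  gamma(1) = A gamma(0) = (0.241354)(2.43791) = 0.588399.
  gamma(2) = phi_1 gamma(1) + phi_2 gamma(0) = (0.328)(0.588399) + (-0.359)(2.43791) = -0.682215.
Therefore gamma(2) = -0.6822 (to 4 decimal places).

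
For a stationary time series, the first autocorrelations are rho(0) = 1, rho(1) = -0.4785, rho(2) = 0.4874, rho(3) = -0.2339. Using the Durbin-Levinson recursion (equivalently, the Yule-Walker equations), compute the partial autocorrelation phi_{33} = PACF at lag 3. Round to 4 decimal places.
\phi_{33} = 0.1191

The PACF at lag k is phi_{kk}, the last component of the solution
to the Yule-Walker system G_k phi = r_k where
  (G_k)_{ij} = rho(|i - j|), (r_k)_i = rho(i), i,j = 1..k.
Equivalently, Durbin-Levinson gives phi_{kk} iteratively:
  phi_{11} = rho(1)
  phi_{kk} = [rho(k) - sum_{j=1..k-1} phi_{k-1,j} rho(k-j)]
            / [1 - sum_{j=1..k-1} phi_{k-1,j} rho(j)],
  phi_{k,j} = phi_{k-1,j} - phi_{kk} phi_{k-1,k-j},  j = 1..k-1.
Step k = 1:
  phi_11 = rho(1) = -0.4785.
Step k = 2:
  phi_22 = [rho(2) - phi_11 rho(1)] / [1 - phi_11 rho(1)] = [0.4874 - (-0.4785)(-0.4785)] / [1 - (-0.4785)(-0.4785)]
         = 0.25843775 / 0.77103775 = 0.335182.
  Update: phi_21 = phi_11 - phi_22 phi_11 = -0.4785 - (0.335182)(-0.4785) = -0.318116.
Step k = 3:
  phi_33 = [rho(3) - phi_21 rho(2) - phi_22 rho(1)] / [1 - phi_21 rho(1) - phi_22 rho(2)]
    numerator   = -0.2339 - (-0.318116)(0.4874) - (0.335182)(-0.4785) = 0.08153397
    denominator = 1 - (-0.318116)(-0.4785) - (0.335182)(0.4874) = 0.68441414
  phi_33 = 0.08153397 / 0.68441414 = 0.1191.
Therefore phi_{33} = 0.1191.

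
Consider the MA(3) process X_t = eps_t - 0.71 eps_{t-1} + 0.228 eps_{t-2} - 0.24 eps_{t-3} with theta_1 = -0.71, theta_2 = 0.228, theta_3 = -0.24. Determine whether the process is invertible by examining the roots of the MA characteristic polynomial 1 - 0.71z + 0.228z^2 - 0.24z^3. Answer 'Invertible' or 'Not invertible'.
\text{Invertible}

The MA(q) characteristic polynomial is P(z) = 1 - 0.71z + 0.228z^2 - 0.24z^3.
Invertibility requires all roots to lie outside the unit circle, i.e. |z| > 1 for every root.
Degree 3: look for a simple real root z0 first, then factor out (1 - z/z0) and solve the remaining quadratic.
Testing z0 = 1.25: P(1.25) = 1 + (-0.71)(1.25) + (0.228)(1.25)^2 + (-0.24)(1.25)^3
  = 1 + (-0.8875) + (0.35625) + (-0.46875) = 0.  So z_0 = 1.25 is a root, |z_0| = 1.25.
Divide out the factor (1 - 0.8 z) = (1 - z/z0) (since 1/z0 = 0.8):
  P(z) = (1 - 0.8 z)(1 + (0.09) z + (0.3) z^2)
  [check: z-coef 0.09 - (0.8) = -0.71; z^2-coef 0.3 - (0.8)(0.09) = 0.228; z^3-coef -(0.8)(0.3) = -0.24.]
Remaining roots from the quadratic factor 1 + (0.09) z + (0.3) z^2:
  Set 1 + (0.09) z + (0.3) z^2 = 0, i.e. a z^2 + b z + c = 0 with a = 0.3, b = 0.09, c = 1.
  Discriminant D = b^2 - 4ac = (0.09)^2 - 4*(0.3)*1 = 0.0081 - (1.2) = -1.1919.
  D < 0, so the roots are the complex-conjugate pair z = (-b +/- i sqrt(-D)) / (2a) = -0.15 +/- 1.8196i.
  For a conjugate pair |z|^2 = z * conj(z) = (product of roots) = c/a = 1/(0.3) = 3.333333, so |z| = sqrt(3.333333) = 1.8257 for both roots.
Moduli of all roots: 1.2500, 1.8257, 1.8257.
All moduli strictly greater than 1? Yes.
Verdict: Invertible.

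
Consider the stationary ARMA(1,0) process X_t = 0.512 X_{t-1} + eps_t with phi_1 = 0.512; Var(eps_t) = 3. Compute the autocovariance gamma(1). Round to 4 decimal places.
\gamma(1) = 2.0817

Multiply the model equation by X_{t-k} and take expectations. With theta_0 = psi_0 = 1 and psi_j the MA(infinity) weights, this gives
  gamma(k) - sum_i phi_i gamma(k-i) = c_k,
  c_k = sigma^2 * sum_{j=k..q} theta_j psi_{j-k}   (c_k = 0 for k > q),
using gamma(-m) = gamma(m).
Pure AR (q = 0): c_0 = sigma^2 = 3, c_k = 0 for k >= 1.
Equations for k = 0 and k = 1 (AR order 1):
  gamma(0) = phi_1 gamma(1) + c_0
  gamma(1) = phi_1 gamma(0) + c_1
Substituting the second into the first: gamma(0) (1 - phi_1^2) = c_0 + phi_1 c_1, so
  gamma(0) = c_0 / (1 - phi_1^2) = 3 / (1 - (0.512)^2) = 3 / 0.737856 = 4.065834.
  gamma(1) = phi_1 gamma(0) = (0.512)(4.065834) = 2.081707.
Therefore gamma(1) = 2.0817 (to 4 decimal places).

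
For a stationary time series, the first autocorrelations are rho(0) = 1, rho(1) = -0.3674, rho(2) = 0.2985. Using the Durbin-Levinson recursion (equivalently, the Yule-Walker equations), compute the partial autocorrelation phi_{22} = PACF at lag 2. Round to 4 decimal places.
\phi_{22} = 0.1890

The PACF at lag k is phi_{kk}, the last component of the solution
to the Yule-Walker system G_k phi = r_k where
  (G_k)_{ij} = rho(|i - j|), (r_k)_i = rho(i), i,j = 1..k.
Equivalently, Durbin-Levinson gives phi_{kk} iteratively:
  phi_{11} = rho(1)
  phi_{kk} = [rho(k) - sum_{j=1..k-1} phi_{k-1,j} rho(k-j)]
            / [1 - sum_{j=1..k-1} phi_{k-1,j} rho(j)],
  phi_{k,j} = phi_{k-1,j} - phi_{kk} phi_{k-1,k-j},  j = 1..k-1.
Step k = 1:
  phi_11 = rho(1) = -0.3674.
Step k = 2:
  phi_22 = [rho(2) - phi_11 rho(1)] / [1 - phi_11 rho(1)] = [0.2985 - (-0.3674)(-0.3674)] / [1 - (-0.3674)(-0.3674)]
         = 0.16351724 / 0.86501724 = 0.189.
Therefore phi_{22} = 0.1890.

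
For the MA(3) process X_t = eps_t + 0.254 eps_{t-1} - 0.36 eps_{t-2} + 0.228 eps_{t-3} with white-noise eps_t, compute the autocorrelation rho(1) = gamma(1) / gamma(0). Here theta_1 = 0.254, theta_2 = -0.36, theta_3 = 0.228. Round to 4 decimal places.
\rho(1) = 0.0646

For an MA(q) process with theta_0 = 1, the autocovariance is
  gamma(k) = sigma^2 * sum_{i=0..q-k} theta_i * theta_{i+k},
and rho(k) = gamma(k) / gamma(0). Sigma^2 cancels.
  numerator   = (1)*(0.254) + (0.254)*(-0.36) + (-0.36)*(0.228) = 0.08048.
  denominator = (1)^2 + (0.254)^2 + (-0.36)^2 + (0.228)^2 = 1.2461.
  rho(1) = 0.08048 / 1.2461 = 0.0646.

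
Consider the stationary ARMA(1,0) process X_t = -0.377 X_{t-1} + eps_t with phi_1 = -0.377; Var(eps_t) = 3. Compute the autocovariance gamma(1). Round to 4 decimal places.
\gamma(1) = -1.3184

Multiply the model equation by X_{t-k} and take expectations. With theta_0 = psi_0 = 1 and psi_j the MA(infinity) weights, this gives
  gamma(k) - sum_i phi_i gamma(k-i) = c_k,
  c_k = sigma^2 * sum_{j=k..q} theta_j psi_{j-k}   (c_k = 0 for k > q),
using gamma(-m) = gamma(m).
Pure AR (q = 0): c_0 = sigma^2 = 3, c_k = 0 for k >= 1.
Equations for k = 0 and k = 1 (AR order 1):
  gamma(0) = phi_1 gamma(1) + c_0
  gamma(1) = phi_1 gamma(0) + c_1
Substituting the second into the first: gamma(0) (1 - phi_1^2) = c_0 + phi_1 c_1, so
  gamma(0) = c_0 / (1 - phi_1^2) = 3 / (1 - (-0.377)^2) = 3 / 0.857871 = 3.497029.
  gamma(1) = phi_1 gamma(0) = (-0.377)(3.497029) = -1.31838.
Therefore gamma(1) = -1.3184 (to 4 decimal places).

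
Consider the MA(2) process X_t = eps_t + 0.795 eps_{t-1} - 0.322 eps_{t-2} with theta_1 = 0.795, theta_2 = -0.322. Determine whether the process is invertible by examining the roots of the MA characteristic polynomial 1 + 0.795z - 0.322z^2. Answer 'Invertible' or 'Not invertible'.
\text{Not invertible}

The MA(q) characteristic polynomial is P(z) = 1 + 0.795z - 0.322z^2.
Invertibility requires all roots to lie outside the unit circle, i.e. |z| > 1 for every root.
Set 1 + (0.795) z + (-0.322) z^2 = 0, i.e. a z^2 + b z + c = 0 with a = -0.322, b = 0.795, c = 1.
Discriminant D = b^2 - 4ac = (0.795)^2 - 4*(-0.322)*1 = 0.632025 - (-1.288) = 1.920025.
D >= 0, so the roots are real: z = (-b +/- sqrt(D)) / (2a) = (-0.795 +/- 1.38565) / (-0.644).
  z_1 = (-0.795 + 1.38565) / (-0.644) = -0.9172,   |z_1| = 0.9172.
  z_2 = (-0.795 - 1.38565) / (-0.644) = 3.3861,   |z_2| = 3.3861.
Moduli of all roots: 0.9172, 3.3861.
All moduli strictly greater than 1? No.
Verdict: Not invertible.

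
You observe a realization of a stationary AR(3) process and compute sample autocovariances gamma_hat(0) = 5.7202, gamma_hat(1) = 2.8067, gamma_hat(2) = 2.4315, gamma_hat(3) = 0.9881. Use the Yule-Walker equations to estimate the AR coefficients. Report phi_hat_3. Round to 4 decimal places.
\hat\phi_{3} = -0.1460

The Yule-Walker equations for an AR(p) process read, in matrix form,
  Gamma_p phi = r_p,   with   (Gamma_p)_{ij} = gamma(|i - j|),
                       (r_p)_i = gamma(i),   i,j = 1..p.
Substitute the sample gammas (Toeplitz matrix and right-hand side of size 3):
  Gamma_p = [[5.7202, 2.8067, 2.4315], [2.8067, 5.7202, 2.8067], [2.4315, 2.8067, 5.7202]]
  r_p     = [2.8067, 2.4315, 0.9881]
Written out (R1..R3):
  (R1) 5.7202 phi_1 + 2.8067 phi_2 + 2.4315 phi_3 = 2.8067
  (R2) 2.8067 phi_1 + 5.7202 phi_2 + 2.8067 phi_3 = 2.4315
  (R3) 2.4315 phi_1 + 2.8067 phi_2 + 5.7202 phi_3 = 0.9881
Gaussian elimination:
  R2 <- R2 - (2.8067/5.7202) R1 = R2 - (0.490665) R1:  4.343051 phi_2 + 1.613649 phi_3 = 1.054351
  R3 <- R3 - (2.4315/5.7202) R1 = R3 - (0.425073) R1:  1.613649 phi_2 + 4.686636 phi_3 = -0.204951
  R3 <- R3 - (1.613649/4.343051) R2 = R3 - (0.371547) R2:  4.087089 phi_3 = -0.596693
Back-substitution:
  phi_hat_3 = -0.596693 / 4.087089 = -0.145994
  phi_hat_2 = (1.054351 - (1.613649)(-0.145994)) / 4.343051 = 0.297011
  phi_hat_1 = (2.8067 - (2.8067)(0.297011) - (2.4315)(-0.145994)) / 5.7202 = 0.40699
So phi_hat = [0.4070, 0.2970, -0.1460].
Therefore phi_hat_3 = -0.1460.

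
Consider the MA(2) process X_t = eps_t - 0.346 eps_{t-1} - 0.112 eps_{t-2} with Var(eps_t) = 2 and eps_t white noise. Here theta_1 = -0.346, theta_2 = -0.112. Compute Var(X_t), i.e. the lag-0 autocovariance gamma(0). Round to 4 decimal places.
\gamma(0) = 2.2645

For an MA(q) process X_t = eps_t + sum_i theta_i eps_{t-i} with
Var(eps_t) = sigma^2, the variance is
  gamma(0) = sigma^2 * (1 + sum_i theta_i^2).
  sum_i theta_i^2 = (-0.346)^2 + (-0.112)^2 = 0.119716 + 0.012544 = 0.13226.
  gamma(0) = 2 * (1 + 0.13226) = 2 * 1.13226 = 2.26452, which rounds to 2.2645.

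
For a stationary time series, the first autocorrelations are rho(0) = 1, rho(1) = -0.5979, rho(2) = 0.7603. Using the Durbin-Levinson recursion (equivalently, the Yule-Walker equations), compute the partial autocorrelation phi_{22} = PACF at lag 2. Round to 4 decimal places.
\phi_{22} = 0.6269

The PACF at lag k is phi_{kk}, the last component of the solution
to the Yule-Walker system G_k phi = r_k where
  (G_k)_{ij} = rho(|i - j|), (r_k)_i = rho(i), i,j = 1..k.
Equivalently, Durbin-Levinson gives phi_{kk} iteratively:
  phi_{11} = rho(1)
  phi_{kk} = [rho(k) - sum_{j=1..k-1} phi_{k-1,j} rho(k-j)]
            / [1 - sum_{j=1..k-1} phi_{k-1,j} rho(j)],
  phi_{k,j} = phi_{k-1,j} - phi_{kk} phi_{k-1,k-j},  j = 1..k-1.
Step k = 1:
  phi_11 = rho(1) = -0.5979.
Step k = 2:
  phi_22 = [rho(2) - phi_11 rho(1)] / [1 - phi_11 rho(1)] = [0.7603 - (-0.5979)(-0.5979)] / [1 - (-0.5979)(-0.5979)]
         = 0.40281559 / 0.64251559 = 0.6269.
Therefore phi_{22} = 0.6269.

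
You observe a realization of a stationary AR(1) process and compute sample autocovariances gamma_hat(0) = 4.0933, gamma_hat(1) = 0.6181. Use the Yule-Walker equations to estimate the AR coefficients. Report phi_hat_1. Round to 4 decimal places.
\hat\phi_{1} = 0.1510

The Yule-Walker equations for an AR(p) process read, in matrix form,
  Gamma_p phi = r_p,   with   (Gamma_p)_{ij} = gamma(|i - j|),
                       (r_p)_i = gamma(i),   i,j = 1..p.
Substitute the sample gammas (Toeplitz matrix and right-hand side of size 1):
  Gamma_p = [[4.0933]]
  r_p     = [0.6181]
With p = 1 this is the single equation gamma(0) phi_1 = gamma(1):
  phi_hat_1 = gamma(1) / gamma(0) = 0.6181 / 4.0933 = 0.1510.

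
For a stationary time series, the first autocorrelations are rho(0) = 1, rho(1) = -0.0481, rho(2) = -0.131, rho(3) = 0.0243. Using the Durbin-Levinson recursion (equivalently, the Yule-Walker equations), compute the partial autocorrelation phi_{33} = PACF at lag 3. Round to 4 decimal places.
\phi_{33} = 0.0110

The PACF at lag k is phi_{kk}, the last component of the solution
to the Yule-Walker system G_k phi = r_k where
  (G_k)_{ij} = rho(|i - j|), (r_k)_i = rho(i), i,j = 1..k.
Equivalently, Durbin-Levinson gives phi_{kk} iteratively:
  phi_{11} = rho(1)
  phi_{kk} = [rho(k) - sum_{j=1..k-1} phi_{k-1,j} rho(k-j)]
            / [1 - sum_{j=1..k-1} phi_{k-1,j} rho(j)],
  phi_{k,j} = phi_{k-1,j} - phi_{kk} phi_{k-1,k-j},  j = 1..k-1.
Step k = 1:
  phi_11 = rho(1) = -0.0481.
Step k = 2:
  phi_22 = [rho(2) - phi_11 rho(1)] / [1 - phi_11 rho(1)] = [-0.131 - (-0.0481)(-0.0481)] / [1 - (-0.0481)(-0.0481)]
         = -0.13331361 / 0.99768639 = -0.133623.
  Update: phi_21 = phi_11 - phi_22 phi_11 = -0.0481 - (-0.133623)(-0.0481) = -0.054527.
Step k = 3:
  phi_33 = [rho(3) - phi_21 rho(2) - phi_22 rho(1)] / [1 - phi_21 rho(1) - phi_22 rho(2)]
    numerator   = 0.0243 - (-0.054527)(-0.131) - (-0.133623)(-0.0481) = 0.01072967
    denominator = 1 - (-0.054527)(-0.0481) - (-0.133623)(-0.131) = 0.97987266
  phi_33 = 0.01072967 / 0.97987266 = 0.011.
Therefore phi_{33} = 0.0110.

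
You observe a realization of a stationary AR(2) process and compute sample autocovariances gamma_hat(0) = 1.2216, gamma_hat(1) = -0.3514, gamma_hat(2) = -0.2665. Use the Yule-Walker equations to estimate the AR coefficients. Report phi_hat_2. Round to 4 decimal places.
\hat\phi_{2} = -0.3280

The Yule-Walker equations for an AR(p) process read, in matrix form,
  Gamma_p phi = r_p,   with   (Gamma_p)_{ij} = gamma(|i - j|),
                       (r_p)_i = gamma(i),   i,j = 1..p.
Substitute the sample gammas (Toeplitz matrix and right-hand side of size 2):
  Gamma_p = [[1.2216, -0.3514], [-0.3514, 1.2216]]
  r_p     = [-0.3514, -0.2665]
Written out:
  1.2216 phi_1 - 0.3514 phi_2 = -0.3514
  -0.3514 phi_1 + 1.2216 phi_2 = -0.2665
Solve by Cramer's rule:
  det = gamma(0)^2 - gamma(1)^2 = (1.2216)^2 - (-0.3514)^2 = 1.49230656 - 0.12348196 = 1.3688246
  phi_hat_1 = [gamma(1) gamma(0) - gamma(1) gamma(2)] / det = [(-0.3514)(1.2216) - (-0.3514)(-0.2665)] / 1.3688246 = -0.52291834 / 1.3688246 = -0.382
  phi_hat_2 = [gamma(0) gamma(2) - gamma(1)^2] / det = [(1.2216)(-0.2665) - (-0.3514)^2] / 1.3688246 = -0.44903836 / 1.3688246 = -0.328
So phi_hat = [-0.3820, -0.3280].
Therefore phi_hat_2 = -0.3280.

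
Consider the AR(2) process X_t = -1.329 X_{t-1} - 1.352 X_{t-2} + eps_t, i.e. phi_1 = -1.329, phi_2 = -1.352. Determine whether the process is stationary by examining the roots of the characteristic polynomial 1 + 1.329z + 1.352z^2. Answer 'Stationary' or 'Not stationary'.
\text{Not stationary}

The AR(p) characteristic polynomial is P(z) = 1 + 1.329z + 1.352z^2.
Stationarity requires all roots to lie outside the unit circle, i.e. |z| > 1 for every root.
Set 1 + (1.329) z + (1.352) z^2 = 0, i.e. a z^2 + b z + c = 0 with a = 1.352, b = 1.329, c = 1.
Discriminant D = b^2 - 4ac = (1.329)^2 - 4*(1.352)*1 = 1.766241 - (5.408) = -3.641759.
D < 0, so the roots are the complex-conjugate pair z = (-b +/- i sqrt(-D)) / (2a) = -0.4915 +/- 0.7057i.
For a conjugate pair |z|^2 = z * conj(z) = (product of roots) = c/a = 1/(1.352) = 0.739645, so |z| = sqrt(0.739645) = 0.86 for both roots.
Moduli of all roots: 0.8600, 0.8600.
All moduli strictly greater than 1? No.
Verdict: Not stationary.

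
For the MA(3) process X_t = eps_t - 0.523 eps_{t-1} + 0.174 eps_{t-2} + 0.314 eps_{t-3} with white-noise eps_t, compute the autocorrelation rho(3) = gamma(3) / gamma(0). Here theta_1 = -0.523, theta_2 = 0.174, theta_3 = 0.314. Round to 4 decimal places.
\rho(3) = 0.2239

For an MA(q) process with theta_0 = 1, the autocovariance is
  gamma(k) = sigma^2 * sum_{i=0..q-k} theta_i * theta_{i+k},
and rho(k) = gamma(k) / gamma(0). Sigma^2 cancels.
  numerator   = (1)*(0.314) = 0.314.
  denominator = (1)^2 + (-0.523)^2 + (0.174)^2 + (0.314)^2 = 1.402401.
  rho(3) = 0.314 / 1.402401 = 0.2239.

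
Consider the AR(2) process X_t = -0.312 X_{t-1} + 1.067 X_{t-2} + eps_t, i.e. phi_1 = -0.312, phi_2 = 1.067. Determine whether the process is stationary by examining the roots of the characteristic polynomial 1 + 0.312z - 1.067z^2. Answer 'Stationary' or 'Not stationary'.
\text{Not stationary}

The AR(p) characteristic polynomial is P(z) = 1 + 0.312z - 1.067z^2.
Stationarity requires all roots to lie outside the unit circle, i.e. |z| > 1 for every root.
Set 1 + (0.312) z + (-1.067) z^2 = 0, i.e. a z^2 + b z + c = 0 with a = -1.067, b = 0.312, c = 1.
Discriminant D = b^2 - 4ac = (0.312)^2 - 4*(-1.067)*1 = 0.097344 - (-4.268) = 4.365344.
D >= 0, so the roots are real: z = (-b +/- sqrt(D)) / (2a) = (-0.312 +/- 2.089341) / (-2.134).
  z_1 = (-0.312 + 2.089341) / (-2.134) = -0.8329,   |z_1| = 0.8329.
  z_2 = (-0.312 - 2.089341) / (-2.134) = 1.1253,   |z_2| = 1.1253.
Moduli of all roots: 0.8329, 1.1253.
All moduli strictly greater than 1? No.
Verdict: Not stationary.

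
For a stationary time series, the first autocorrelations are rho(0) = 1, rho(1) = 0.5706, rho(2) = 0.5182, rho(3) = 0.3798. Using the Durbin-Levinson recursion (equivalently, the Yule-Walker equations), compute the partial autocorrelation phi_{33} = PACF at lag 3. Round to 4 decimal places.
\phi_{33} = 0.0090

The PACF at lag k is phi_{kk}, the last component of the solution
to the Yule-Walker system G_k phi = r_k where
  (G_k)_{ij} = rho(|i - j|), (r_k)_i = rho(i), i,j = 1..k.
Equivalently, Durbin-Levinson gives phi_{kk} iteratively:
  phi_{11} = rho(1)
  phi_{kk} = [rho(k) - sum_{j=1..k-1} phi_{k-1,j} rho(k-j)]
            / [1 - sum_{j=1..k-1} phi_{k-1,j} rho(j)],
  phi_{k,j} = phi_{k-1,j} - phi_{kk} phi_{k-1,k-j},  j = 1..k-1.
Step k = 1:
  phi_11 = rho(1) = 0.5706.
Step k = 2:
  phi_22 = [rho(2) - phi_11 rho(1)] / [1 - phi_11 rho(1)] = [0.5182 - (0.5706)(0.5706)] / [1 - (0.5706)(0.5706)]
         = 0.19261564 / 0.67441564 = 0.285604.
  Update: phi_21 = phi_11 - phi_22 phi_11 = 0.5706 - (0.285604)(0.5706) = 0.407634.
Step k = 3:
  phi_33 = [rho(3) - phi_21 rho(2) - phi_22 rho(1)] / [1 - phi_21 rho(1) - phi_22 rho(2)]
    numerator   = 0.3798 - (0.407634)(0.5182) - (0.285604)(0.5706) = 0.0055983
    denominator = 1 - (0.407634)(0.5706) - (0.285604)(0.5182) = 0.61940389
  phi_33 = 0.0055983 / 0.61940389 = 0.009.
Therefore phi_{33} = 0.0090.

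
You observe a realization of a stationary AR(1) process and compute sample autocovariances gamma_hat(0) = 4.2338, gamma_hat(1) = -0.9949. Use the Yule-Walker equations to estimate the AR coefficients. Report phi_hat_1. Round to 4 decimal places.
\hat\phi_{1} = -0.2350

The Yule-Walker equations for an AR(p) process read, in matrix form,
  Gamma_p phi = r_p,   with   (Gamma_p)_{ij} = gamma(|i - j|),
                       (r_p)_i = gamma(i),   i,j = 1..p.
Substitute the sample gammas (Toeplitz matrix and right-hand side of size 1):
  Gamma_p = [[4.2338]]
  r_p     = [-0.9949]
With p = 1 this is the single equation gamma(0) phi_1 = gamma(1):
  phi_hat_1 = gamma(1) / gamma(0) = -0.9949 / 4.2338 = -0.2350.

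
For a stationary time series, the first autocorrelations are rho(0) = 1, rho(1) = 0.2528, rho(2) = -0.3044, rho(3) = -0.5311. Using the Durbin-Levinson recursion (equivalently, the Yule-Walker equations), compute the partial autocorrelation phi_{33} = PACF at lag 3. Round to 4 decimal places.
\phi_{33} = -0.4100

The PACF at lag k is phi_{kk}, the last component of the solution
to the Yule-Walker system G_k phi = r_k where
  (G_k)_{ij} = rho(|i - j|), (r_k)_i = rho(i), i,j = 1..k.
Equivalently, Durbin-Levinson gives phi_{kk} iteratively:
  phi_{11} = rho(1)
  phi_{kk} = [rho(k) - sum_{j=1..k-1} phi_{k-1,j} rho(k-j)]
            / [1 - sum_{j=1..k-1} phi_{k-1,j} rho(j)],
  phi_{k,j} = phi_{k-1,j} - phi_{kk} phi_{k-1,k-j},  j = 1..k-1.
Step k = 1:
  phi_11 = rho(1) = 0.2528.
Step k = 2:
  phi_22 = [rho(2) - phi_11 rho(1)] / [1 - phi_11 rho(1)] = [-0.3044 - (0.2528)(0.2528)] / [1 - (0.2528)(0.2528)]
         = -0.36830784 / 0.93609216 = -0.393453.
  Update: phi_21 = phi_11 - phi_22 phi_11 = 0.2528 - (-0.393453)(0.2528) = 0.352265.
Step k = 3:
  phi_33 = [rho(3) - phi_21 rho(2) - phi_22 rho(1)] / [1 - phi_21 rho(1) - phi_22 rho(2)]
    numerator   = -0.5311 - (0.352265)(-0.3044) - (-0.393453)(0.2528) = -0.32440579
    denominator = 1 - (0.352265)(0.2528) - (-0.393453)(-0.3044) = 0.7911805
  phi_33 = -0.32440579 / 0.7911805 = -0.41.
Therefore phi_{33} = -0.4100.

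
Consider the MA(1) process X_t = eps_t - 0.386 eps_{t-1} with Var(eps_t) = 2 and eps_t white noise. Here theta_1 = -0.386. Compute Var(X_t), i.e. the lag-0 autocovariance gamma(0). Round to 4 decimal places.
\gamma(0) = 2.2980

For an MA(q) process X_t = eps_t + sum_i theta_i eps_{t-i} with
Var(eps_t) = sigma^2, the variance is
  gamma(0) = sigma^2 * (1 + sum_i theta_i^2).
  sum_i theta_i^2 = (-0.386)^2 = 0.148996.
  gamma(0) = 2 * (1 + 0.148996) = 2 * 1.148996 = 2.297992, which rounds to 2.2980.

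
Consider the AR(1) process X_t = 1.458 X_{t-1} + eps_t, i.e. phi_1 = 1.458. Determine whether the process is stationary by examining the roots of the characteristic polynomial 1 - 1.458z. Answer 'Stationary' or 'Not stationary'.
\text{Not stationary}

The AR(p) characteristic polynomial is P(z) = 1 - 1.458z.
Stationarity requires all roots to lie outside the unit circle, i.e. |z| > 1 for every root.
This is linear in z: 1 + (-1.458) z = 0  =>  z = -1/(-1.458) = 0.685871,  |z| = 0.685871.
Moduli of all roots: 0.6859.
All moduli strictly greater than 1? No.
Verdict: Not stationary.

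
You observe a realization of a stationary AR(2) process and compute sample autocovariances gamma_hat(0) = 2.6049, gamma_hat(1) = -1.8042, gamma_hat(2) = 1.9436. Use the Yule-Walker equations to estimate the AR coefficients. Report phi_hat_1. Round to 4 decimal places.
\hat\phi_{1} = -0.3380

The Yule-Walker equations for an AR(p) process read, in matrix form,
  Gamma_p phi = r_p,   with   (Gamma_p)_{ij} = gamma(|i - j|),
                       (r_p)_i = gamma(i),   i,j = 1..p.
Substitute the sample gammas (Toeplitz matrix and right-hand side of size 2):
  Gamma_p = [[2.6049, -1.8042], [-1.8042, 2.6049]]
  r_p     = [-1.8042, 1.9436]
Written out:
  2.6049 phi_1 - 1.8042 phi_2 = -1.8042
  -1.8042 phi_1 + 2.6049 phi_2 = 1.9436
Solve by Cramer's rule:
  det = gamma(0)^2 - gamma(1)^2 = (2.6049)^2 - (-1.8042)^2 = 6.78550401 - 3.25513764 = 3.53036637
  phi_hat_1 = [gamma(1) gamma(0) - gamma(1) gamma(2)] / det = [(-1.8042)(2.6049) - (-1.8042)(1.9436)] / 3.53036637 = -1.19311746 / 3.53036637 = -0.338
  phi_hat_2 = [gamma(0) gamma(2) - gamma(1)^2] / det = [(2.6049)(1.9436) - (-1.8042)^2] / 3.53036637 = 1.807746 / 3.53036637 = 0.5121
So phi_hat = [-0.3380, 0.5121].
Therefore phi_hat_1 = -0.3380.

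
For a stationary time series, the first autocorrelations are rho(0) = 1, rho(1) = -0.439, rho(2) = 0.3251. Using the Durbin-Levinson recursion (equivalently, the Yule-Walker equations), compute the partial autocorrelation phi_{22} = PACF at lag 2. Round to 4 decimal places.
\phi_{22} = 0.1640

The PACF at lag k is phi_{kk}, the last component of the solution
to the Yule-Walker system G_k phi = r_k where
  (G_k)_{ij} = rho(|i - j|), (r_k)_i = rho(i), i,j = 1..k.
Equivalently, Durbin-Levinson gives phi_{kk} iteratively:
  phi_{11} = rho(1)
  phi_{kk} = [rho(k) - sum_{j=1..k-1} phi_{k-1,j} rho(k-j)]
            / [1 - sum_{j=1..k-1} phi_{k-1,j} rho(j)],
  phi_{k,j} = phi_{k-1,j} - phi_{kk} phi_{k-1,k-j},  j = 1..k-1.
Step k = 1:
  phi_11 = rho(1) = -0.439.
Step k = 2:
  phi_22 = [rho(2) - phi_11 rho(1)] / [1 - phi_11 rho(1)] = [0.3251 - (-0.439)(-0.439)] / [1 - (-0.439)(-0.439)]
         = 0.132379 / 0.807279 = 0.164.
Therefore phi_{22} = 0.1640.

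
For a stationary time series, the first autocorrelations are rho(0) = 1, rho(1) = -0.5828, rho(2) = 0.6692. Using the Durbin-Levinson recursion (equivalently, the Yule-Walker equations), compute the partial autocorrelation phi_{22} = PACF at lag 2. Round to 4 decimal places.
\phi_{22} = 0.4990

The PACF at lag k is phi_{kk}, the last component of the solution
to the Yule-Walker system G_k phi = r_k where
  (G_k)_{ij} = rho(|i - j|), (r_k)_i = rho(i), i,j = 1..k.
Equivalently, Durbin-Levinson gives phi_{kk} iteratively:
  phi_{11} = rho(1)
  phi_{kk} = [rho(k) - sum_{j=1..k-1} phi_{k-1,j} rho(k-j)]
            / [1 - sum_{j=1..k-1} phi_{k-1,j} rho(j)],
  phi_{k,j} = phi_{k-1,j} - phi_{kk} phi_{k-1,k-j},  j = 1..k-1.
Step k = 1:
  phi_11 = rho(1) = -0.5828.
Step k = 2:
  phi_22 = [rho(2) - phi_11 rho(1)] / [1 - phi_11 rho(1)] = [0.6692 - (-0.5828)(-0.5828)] / [1 - (-0.5828)(-0.5828)]
         = 0.32954416 / 0.66034416 = 0.499.
Therefore phi_{22} = 0.4990.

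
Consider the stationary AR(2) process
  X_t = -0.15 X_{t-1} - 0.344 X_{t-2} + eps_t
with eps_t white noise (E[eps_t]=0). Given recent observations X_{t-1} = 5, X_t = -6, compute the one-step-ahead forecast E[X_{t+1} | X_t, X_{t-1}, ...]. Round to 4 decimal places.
E[X_{t+1} \mid \mathcal F_t] = -0.8200

For an AR(p) model X_t = c + sum_i phi_i X_{t-i} + eps_t, the
one-step-ahead conditional mean is
  E[X_{t+1} | X_t, ...] = c + sum_i phi_i X_{t+1-i}.
Substitute known values:
  E[X_{t+1} | ...] = (-0.15) * (-6) + (-0.344) * (5)
                   = -0.8200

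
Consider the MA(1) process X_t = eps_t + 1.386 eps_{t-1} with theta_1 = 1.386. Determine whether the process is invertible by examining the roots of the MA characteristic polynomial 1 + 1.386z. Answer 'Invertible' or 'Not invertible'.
\text{Not invertible}

The MA(q) characteristic polynomial is P(z) = 1 + 1.386z.
Invertibility requires all roots to lie outside the unit circle, i.e. |z| > 1 for every root.
This is linear in z: 1 + (1.386) z = 0  =>  z = -1/(1.386) = -0.721501,  |z| = 0.721501.
Moduli of all roots: 0.7215.
All moduli strictly greater than 1? No.
Verdict: Not invertible.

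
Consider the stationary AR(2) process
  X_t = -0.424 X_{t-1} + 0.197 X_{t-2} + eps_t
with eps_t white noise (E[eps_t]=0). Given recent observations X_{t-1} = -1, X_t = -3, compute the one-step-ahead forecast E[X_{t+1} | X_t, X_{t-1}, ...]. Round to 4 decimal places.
E[X_{t+1} \mid \mathcal F_t] = 1.0750

For an AR(p) model X_t = c + sum_i phi_i X_{t-i} + eps_t, the
one-step-ahead conditional mean is
  E[X_{t+1} | X_t, ...] = c + sum_i phi_i X_{t+1-i}.
Substitute known values:
  E[X_{t+1} | ...] = (-0.424) * (-3) + (0.197) * (-1)
                   = 1.0750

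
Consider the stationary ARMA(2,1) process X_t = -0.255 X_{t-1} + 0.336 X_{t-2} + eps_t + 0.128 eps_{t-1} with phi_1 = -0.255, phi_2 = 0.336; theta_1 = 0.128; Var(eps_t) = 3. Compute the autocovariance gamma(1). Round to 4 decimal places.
\gamma(1) = -0.8203

Multiply the model equation by X_{t-k} and take expectations. With theta_0 = psi_0 = 1 and psi_j the MA(infinity) weights, this gives
  gamma(k) - sum_i phi_i gamma(k-i) = c_k,
  c_k = sigma^2 * sum_{j=k..q} theta_j psi_{j-k}   (c_k = 0 for k > q),
using gamma(-m) = gamma(m).
psi-weights needed (psi_j = theta_j + sum_i phi_i psi_{j-i}):
  psi_1 = theta_1 + phi_1 = 0.128 + (-0.255) = -0.127
Right-hand sides:
  c_0 = sigma^2 (1 + theta_1 psi_1) = 3 * (1 + (0.128)(-0.127)) = 3 * 0.983744 = 2.951232
  c_1 = sigma^2 theta_1 = 3 * (0.128) = 0.384
  c_2 = 0
Equations for k = 0, 1, 2 (AR order 2, c_2 = 0):
  (E0) gamma(0) = phi_1 gamma(1) + phi_2 gamma(2) + c_0
  (E1) gamma(1) = phi_1 gamma(0) + phi_2 gamma(1) + c_1
  (E2) gamma(2) = phi_1 gamma(1) + phi_2 gamma(0)
From (E1): gamma(1) = A gamma(0) + B with
  A = phi_1 / (1 - phi_2) = -0.255 / 0.664 = -0.384036,   B = c_1 / (1 - phi_2) = 0.384 / 0.664 = 0.578313.
Insert (E2) into (E0): gamma(0) (1 - phi_2^2) = phi_1 (1 + phi_2) gamma(1) + c_0.
  phi_1 (1 + phi_2) = (-0.255)(1.336) = -0.34068,   1 - phi_2^2 = 0.887104.
Replace gamma(1) by A gamma(0) + B and collect gamma(0):
  gamma(0) [0.887104 - (-0.34068)(-0.384036)] = (-0.34068)(0.578313) + 2.951232
  gamma(0) * 0.756271 = 2.754212
  gamma(0) = 2.754212 / 0.756271 = 3.641835.
  gamma(1) = A gamma(0) + B = (-0.384036)(3.641835) + (0.578313) = -0.820283.
Therefore gamma(1) = -0.8203 (to 4 decimal places).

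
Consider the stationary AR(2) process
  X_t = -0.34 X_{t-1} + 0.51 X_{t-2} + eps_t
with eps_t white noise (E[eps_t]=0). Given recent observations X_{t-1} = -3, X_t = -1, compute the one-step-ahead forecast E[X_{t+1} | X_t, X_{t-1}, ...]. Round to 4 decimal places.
E[X_{t+1} \mid \mathcal F_t] = -1.1900

For an AR(p) model X_t = c + sum_i phi_i X_{t-i} + eps_t, the
one-step-ahead conditional mean is
  E[X_{t+1} | X_t, ...] = c + sum_i phi_i X_{t+1-i}.
Substitute known values:
  E[X_{t+1} | ...] = (-0.34) * (-1) + (0.51) * (-3)
                   = -1.1900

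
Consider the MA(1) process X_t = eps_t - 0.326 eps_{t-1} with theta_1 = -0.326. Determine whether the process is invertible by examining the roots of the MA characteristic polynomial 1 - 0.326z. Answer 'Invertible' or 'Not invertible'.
\text{Invertible}

The MA(q) characteristic polynomial is P(z) = 1 - 0.326z.
Invertibility requires all roots to lie outside the unit circle, i.e. |z| > 1 for every root.
This is linear in z: 1 + (-0.326) z = 0  =>  z = -1/(-0.326) = 3.067485,  |z| = 3.067485.
Moduli of all roots: 3.0675.
All moduli strictly greater than 1? Yes.
Verdict: Invertible.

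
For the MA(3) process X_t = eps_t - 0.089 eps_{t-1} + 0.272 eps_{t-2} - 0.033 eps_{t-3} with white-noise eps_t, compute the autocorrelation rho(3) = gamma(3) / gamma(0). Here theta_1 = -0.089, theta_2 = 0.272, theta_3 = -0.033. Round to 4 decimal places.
\rho(3) = -0.0305

For an MA(q) process with theta_0 = 1, the autocovariance is
  gamma(k) = sigma^2 * sum_{i=0..q-k} theta_i * theta_{i+k},
and rho(k) = gamma(k) / gamma(0). Sigma^2 cancels.
  numerator   = (1)*(-0.033) = -0.033.
  denominator = (1)^2 + (-0.089)^2 + (0.272)^2 + (-0.033)^2 = 1.082994.
  rho(3) = -0.033 / 1.082994 = -0.0305.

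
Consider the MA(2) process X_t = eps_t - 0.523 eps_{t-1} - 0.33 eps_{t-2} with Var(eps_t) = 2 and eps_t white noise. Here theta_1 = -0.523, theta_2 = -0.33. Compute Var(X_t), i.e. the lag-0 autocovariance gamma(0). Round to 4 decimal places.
\gamma(0) = 2.7649

For an MA(q) process X_t = eps_t + sum_i theta_i eps_{t-i} with
Var(eps_t) = sigma^2, the variance is
  gamma(0) = sigma^2 * (1 + sum_i theta_i^2).
  sum_i theta_i^2 = (-0.523)^2 + (-0.33)^2 = 0.273529 + 0.1089 = 0.382429.
  gamma(0) = 2 * (1 + 0.382429) = 2 * 1.382429 = 2.764858, which rounds to 2.7649.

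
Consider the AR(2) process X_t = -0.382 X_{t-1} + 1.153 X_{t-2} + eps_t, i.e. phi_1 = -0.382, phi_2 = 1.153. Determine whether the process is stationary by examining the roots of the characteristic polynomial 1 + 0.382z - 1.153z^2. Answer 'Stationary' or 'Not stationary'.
\text{Not stationary}

The AR(p) characteristic polynomial is P(z) = 1 + 0.382z - 1.153z^2.
Stationarity requires all roots to lie outside the unit circle, i.e. |z| > 1 for every root.
Set 1 + (0.382) z + (-1.153) z^2 = 0, i.e. a z^2 + b z + c = 0 with a = -1.153, b = 0.382, c = 1.
Discriminant D = b^2 - 4ac = (0.382)^2 - 4*(-1.153)*1 = 0.145924 - (-4.612) = 4.757924.
D >= 0, so the roots are real: z = (-b +/- sqrt(D)) / (2a) = (-0.382 +/- 2.181267) / (-2.306).
  z_1 = (-0.382 + 2.181267) / (-2.306) = -0.7803,   |z_1| = 0.7803.
  z_2 = (-0.382 - 2.181267) / (-2.306) = 1.1116,   |z_2| = 1.1116.
Moduli of all roots: 0.7803, 1.1116.
All moduli strictly greater than 1? No.
Verdict: Not stationary.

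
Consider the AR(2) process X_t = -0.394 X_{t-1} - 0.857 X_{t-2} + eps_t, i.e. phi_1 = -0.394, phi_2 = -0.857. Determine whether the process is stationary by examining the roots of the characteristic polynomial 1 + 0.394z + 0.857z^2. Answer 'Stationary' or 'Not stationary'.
\text{Stationary}

The AR(p) characteristic polynomial is P(z) = 1 + 0.394z + 0.857z^2.
Stationarity requires all roots to lie outside the unit circle, i.e. |z| > 1 for every root.
Set 1 + (0.394) z + (0.857) z^2 = 0, i.e. a z^2 + b z + c = 0 with a = 0.857, b = 0.394, c = 1.
Discriminant D = b^2 - 4ac = (0.394)^2 - 4*(0.857)*1 = 0.155236 - (3.428) = -3.272764.
D < 0, so the roots are the complex-conjugate pair z = (-b +/- i sqrt(-D)) / (2a) = -0.2299 +/- 1.0555i.
For a conjugate pair |z|^2 = z * conj(z) = (product of roots) = c/a = 1/(0.857) = 1.166861, so |z| = sqrt(1.166861) = 1.0802 for both roots.
Moduli of all roots: 1.0802, 1.0802.
All moduli strictly greater than 1? Yes.
Verdict: Stationary.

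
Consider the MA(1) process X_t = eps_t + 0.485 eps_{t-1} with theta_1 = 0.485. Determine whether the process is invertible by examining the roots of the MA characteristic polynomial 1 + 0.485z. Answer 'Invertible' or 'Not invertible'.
\text{Invertible}

The MA(q) characteristic polynomial is P(z) = 1 + 0.485z.
Invertibility requires all roots to lie outside the unit circle, i.e. |z| > 1 for every root.
This is linear in z: 1 + (0.485) z = 0  =>  z = -1/(0.485) = -2.061856,  |z| = 2.061856.
Moduli of all roots: 2.0619.
All moduli strictly greater than 1? Yes.
Verdict: Invertible.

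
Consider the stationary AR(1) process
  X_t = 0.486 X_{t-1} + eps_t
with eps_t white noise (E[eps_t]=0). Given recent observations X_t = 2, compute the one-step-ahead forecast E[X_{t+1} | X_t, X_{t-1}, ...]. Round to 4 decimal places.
E[X_{t+1} \mid \mathcal F_t] = 0.9720

For an AR(p) model X_t = c + sum_i phi_i X_{t-i} + eps_t, the
one-step-ahead conditional mean is
  E[X_{t+1} | X_t, ...] = c + sum_i phi_i X_{t+1-i}.
Substitute known values:
  E[X_{t+1} | ...] = (0.486) * (2)
                   = 0.9720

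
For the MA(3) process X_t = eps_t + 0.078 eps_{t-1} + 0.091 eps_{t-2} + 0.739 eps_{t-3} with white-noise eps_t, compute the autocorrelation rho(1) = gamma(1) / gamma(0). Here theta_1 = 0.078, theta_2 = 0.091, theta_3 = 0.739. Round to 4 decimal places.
\rho(1) = 0.0976

For an MA(q) process with theta_0 = 1, the autocovariance is
  gamma(k) = sigma^2 * sum_{i=0..q-k} theta_i * theta_{i+k},
and rho(k) = gamma(k) / gamma(0). Sigma^2 cancels.
  numerator   = (1)*(0.078) + (0.078)*(0.091) + (0.091)*(0.739) = 0.152347.
  denominator = (1)^2 + (0.078)^2 + (0.091)^2 + (0.739)^2 = 1.560486.
  rho(1) = 0.152347 / 1.560486 = 0.0976.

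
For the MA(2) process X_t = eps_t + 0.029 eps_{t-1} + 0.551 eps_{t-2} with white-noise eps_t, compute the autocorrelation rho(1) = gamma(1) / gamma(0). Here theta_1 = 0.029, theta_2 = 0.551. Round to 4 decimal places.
\rho(1) = 0.0345

For an MA(q) process with theta_0 = 1, the autocovariance is
  gamma(k) = sigma^2 * sum_{i=0..q-k} theta_i * theta_{i+k},
and rho(k) = gamma(k) / gamma(0). Sigma^2 cancels.
  numerator   = (1)*(0.029) + (0.029)*(0.551) = 0.044979.
  denominator = (1)^2 + (0.029)^2 + (0.551)^2 = 1.304442.
  rho(1) = 0.044979 / 1.304442 = 0.0345.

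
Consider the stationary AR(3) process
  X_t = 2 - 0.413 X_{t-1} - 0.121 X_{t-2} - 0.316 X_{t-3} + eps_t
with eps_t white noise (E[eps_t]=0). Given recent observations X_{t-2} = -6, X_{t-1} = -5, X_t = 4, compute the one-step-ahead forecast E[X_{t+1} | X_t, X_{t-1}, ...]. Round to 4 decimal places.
E[X_{t+1} \mid \mathcal F_t] = 2.8490

For an AR(p) model X_t = c + sum_i phi_i X_{t-i} + eps_t, the
one-step-ahead conditional mean is
  E[X_{t+1} | X_t, ...] = c + sum_i phi_i X_{t+1-i}.
Substitute known values:
  E[X_{t+1} | ...] = 2 + (-0.413) * (4) + (-0.121) * (-5) + (-0.316) * (-6)
                   = 2.8490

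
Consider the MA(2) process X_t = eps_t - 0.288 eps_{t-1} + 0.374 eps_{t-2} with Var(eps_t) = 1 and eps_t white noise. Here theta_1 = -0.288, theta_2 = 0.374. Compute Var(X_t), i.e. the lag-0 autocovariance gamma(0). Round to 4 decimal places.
\gamma(0) = 1.2228

For an MA(q) process X_t = eps_t + sum_i theta_i eps_{t-i} with
Var(eps_t) = sigma^2, the variance is
  gamma(0) = sigma^2 * (1 + sum_i theta_i^2).
  sum_i theta_i^2 = (-0.288)^2 + (0.374)^2 = 0.082944 + 0.139876 = 0.22282.
  gamma(0) = 1 * (1 + 0.22282) = 1 * 1.22282 = 1.22282, which rounds to 1.2228.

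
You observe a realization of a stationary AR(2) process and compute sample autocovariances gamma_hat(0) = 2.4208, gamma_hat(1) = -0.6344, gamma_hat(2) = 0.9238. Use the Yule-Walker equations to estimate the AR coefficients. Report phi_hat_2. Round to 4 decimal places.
\hat\phi_{2} = 0.3360

The Yule-Walker equations for an AR(p) process read, in matrix form,
  Gamma_p phi = r_p,   with   (Gamma_p)_{ij} = gamma(|i - j|),
                       (r_p)_i = gamma(i),   i,j = 1..p.
Substitute the sample gammas (Toeplitz matrix and right-hand side of size 2):
  Gamma_p = [[2.4208, -0.6344], [-0.6344, 2.4208]]
  r_p     = [-0.6344, 0.9238]
Written out:
  2.4208 phi_1 - 0.6344 phi_2 = -0.6344
  -0.6344 phi_1 + 2.4208 phi_2 = 0.9238
Solve by Cramer's rule:
  det = gamma(0)^2 - gamma(1)^2 = (2.4208)^2 - (-0.6344)^2 = 5.86027264 - 0.40246336 = 5.45780928
  phi_hat_1 = [gamma(1) gamma(0) - gamma(1) gamma(2)] / det = [(-0.6344)(2.4208) - (-0.6344)(0.9238)] / 5.45780928 = -0.9496968 / 5.45780928 = -0.174
  phi_hat_2 = [gamma(0) gamma(2) - gamma(1)^2] / det = [(2.4208)(0.9238) - (-0.6344)^2] / 5.45780928 = 1.83387168 / 5.45780928 = 0.336
So phi_hat = [-0.1740, 0.3360].
Therefore phi_hat_2 = 0.3360.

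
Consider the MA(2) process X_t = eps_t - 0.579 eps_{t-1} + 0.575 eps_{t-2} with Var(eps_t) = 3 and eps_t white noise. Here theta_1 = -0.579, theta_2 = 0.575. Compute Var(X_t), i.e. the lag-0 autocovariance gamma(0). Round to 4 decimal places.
\gamma(0) = 4.9976

For an MA(q) process X_t = eps_t + sum_i theta_i eps_{t-i} with
Var(eps_t) = sigma^2, the variance is
  gamma(0) = sigma^2 * (1 + sum_i theta_i^2).
  sum_i theta_i^2 = (-0.579)^2 + (0.575)^2 = 0.335241 + 0.330625 = 0.665866.
  gamma(0) = 3 * (1 + 0.665866) = 3 * 1.665866 = 4.997598, which rounds to 4.9976.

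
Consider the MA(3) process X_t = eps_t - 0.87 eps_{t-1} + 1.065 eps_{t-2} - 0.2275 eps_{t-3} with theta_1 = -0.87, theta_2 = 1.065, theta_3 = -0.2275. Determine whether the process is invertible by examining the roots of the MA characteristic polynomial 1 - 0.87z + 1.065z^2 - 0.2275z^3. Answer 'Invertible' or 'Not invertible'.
\text{Invertible}

The MA(q) characteristic polynomial is P(z) = 1 - 0.87z + 1.065z^2 - 0.2275z^3.
Invertibility requires all roots to lie outside the unit circle, i.e. |z| > 1 for every root.
Degree 3: look for a simple real root z0 first, then factor out (1 - z/z0) and solve the remaining quadratic.
Testing z0 = 4: P(4) = 1 + (-0.87)(4) + (1.065)(4)^2 + (-0.2275)(4)^3
  = 1 + (-3.48) + (17.04) + (-14.56) = 0.  So z_0 = 4 is a root, |z_0| = 4.
Divide out the factor (1 - 0.25 z) = (1 - z/z0) (since 1/z0 = 0.25):
  P(z) = (1 - 0.25 z)(1 + (-0.62) z + (0.91) z^2)
  [check: z-coef -0.62 - (0.25) = -0.87; z^2-coef 0.91 - (0.25)(-0.62) = 1.065; z^3-coef -(0.25)(0.91) = -0.2275.]
Remaining roots from the quadratic factor 1 + (-0.62) z + (0.91) z^2:
  Set 1 + (-0.62) z + (0.91) z^2 = 0, i.e. a z^2 + b z + c = 0 with a = 0.91, b = -0.62, c = 1.
  Discriminant D = b^2 - 4ac = (-0.62)^2 - 4*(0.91)*1 = 0.3844 - (3.64) = -3.2556.
  D < 0, so the roots are the complex-conjugate pair z = (-b +/- i sqrt(-D)) / (2a) = 0.3407 +/- 0.9914i.
  For a conjugate pair |z|^2 = z * conj(z) = (product of roots) = c/a = 1/(0.91) = 1.098901, so |z| = sqrt(1.098901) = 1.0483 for both roots.
Moduli of all roots: 4.0000, 1.0483, 1.0483.
All moduli strictly greater than 1? Yes.
Verdict: Invertible.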